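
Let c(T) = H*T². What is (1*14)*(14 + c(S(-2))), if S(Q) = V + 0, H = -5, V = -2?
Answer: -84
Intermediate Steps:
S(Q) = -2 (S(Q) = -2 + 0 = -2)
c(T) = -5*T²
(1*14)*(14 + c(S(-2))) = (1*14)*(14 - 5*(-2)²) = 14*(14 - 5*4) = 14*(14 - 20) = 14*(-6) = -84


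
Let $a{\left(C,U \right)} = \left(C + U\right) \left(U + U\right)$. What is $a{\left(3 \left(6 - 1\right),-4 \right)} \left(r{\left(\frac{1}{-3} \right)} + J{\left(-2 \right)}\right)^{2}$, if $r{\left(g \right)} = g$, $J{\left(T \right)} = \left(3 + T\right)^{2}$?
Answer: $- \frac{352}{9} \approx -39.111$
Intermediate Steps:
$a{\left(C,U \right)} = 2 U \left(C + U\right)$ ($a{\left(C,U \right)} = \left(C + U\right) 2 U = 2 U \left(C + U\right)$)
$a{\left(3 \left(6 - 1\right),-4 \right)} \left(r{\left(\frac{1}{-3} \right)} + J{\left(-2 \right)}\right)^{2} = 2 \left(-4\right) \left(3 \left(6 - 1\right) - 4\right) \left(\frac{1}{-3} + \left(3 - 2\right)^{2}\right)^{2} = 2 \left(-4\right) \left(3 \cdot 5 - 4\right) \left(- \frac{1}{3} + 1^{2}\right)^{2} = 2 \left(-4\right) \left(15 - 4\right) \left(- \frac{1}{3} + 1\right)^{2} = 2 \left(-4\right) 11 \left(\frac{2}{3}\right)^{2} = \left(-88\right) \frac{4}{9} = - \frac{352}{9}$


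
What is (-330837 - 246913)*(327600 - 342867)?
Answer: 8820509250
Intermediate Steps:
(-330837 - 246913)*(327600 - 342867) = -577750*(-15267) = 8820509250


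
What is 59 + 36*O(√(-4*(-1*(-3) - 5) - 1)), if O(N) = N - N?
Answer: 59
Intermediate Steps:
O(N) = 0
59 + 36*O(√(-4*(-1*(-3) - 5) - 1)) = 59 + 36*0 = 59 + 0 = 59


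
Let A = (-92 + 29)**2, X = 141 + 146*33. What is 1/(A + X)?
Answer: 1/8928 ≈ 0.00011201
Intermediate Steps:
X = 4959 (X = 141 + 4818 = 4959)
A = 3969 (A = (-63)**2 = 3969)
1/(A + X) = 1/(3969 + 4959) = 1/8928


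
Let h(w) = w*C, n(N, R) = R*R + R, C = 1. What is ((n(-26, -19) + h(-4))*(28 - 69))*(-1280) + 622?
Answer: 17738862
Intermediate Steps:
n(N, R) = R + R² (n(N, R) = R² + R = R + R²)
h(w) = w (h(w) = w*1 = w)
((n(-26, -19) + h(-4))*(28 - 69))*(-1280) + 622 = ((-19*(1 - 19) - 4)*(28 - 69))*(-1280) + 622 = ((-19*(-18) - 4)*(-41))*(-1280) + 622 = ((342 - 4)*(-41))*(-1280) + 622 = (338*(-41))*(-1280) + 622 = -13858*(-1280) + 622 = 17738240 + 622 = 17738862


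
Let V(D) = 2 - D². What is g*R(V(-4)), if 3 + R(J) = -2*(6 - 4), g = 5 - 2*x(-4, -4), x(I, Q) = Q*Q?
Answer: 189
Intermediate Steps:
x(I, Q) = Q²
g = -27 (g = 5 - 2*(-4)² = 5 - 2*16 = 5 - 32 = -27)
R(J) = -7 (R(J) = -3 - 2*(6 - 4) = -3 - 2*2 = -3 - 4 = -7)
g*R(V(-4)) = -27*(-7) = 189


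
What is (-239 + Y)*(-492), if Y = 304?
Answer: -31980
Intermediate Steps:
(-239 + Y)*(-492) = (-239 + 304)*(-492) = 65*(-492) = -31980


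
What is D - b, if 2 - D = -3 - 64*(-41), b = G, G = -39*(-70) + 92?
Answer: -5441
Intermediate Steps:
G = 2822 (G = 2730 + 92 = 2822)
b = 2822
D = -2619 (D = 2 - (-3 - 64*(-41)) = 2 - (-3 + 2624) = 2 - 1*2621 = 2 - 2621 = -2619)
D - b = -2619 - 1*2822 = -2619 - 2822 = -5441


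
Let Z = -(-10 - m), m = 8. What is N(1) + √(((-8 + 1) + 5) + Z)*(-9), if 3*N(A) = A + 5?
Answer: -34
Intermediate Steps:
Z = 18 (Z = -(-10 - 1*8) = -(-10 - 8) = -1*(-18) = 18)
N(A) = 5/3 + A/3 (N(A) = (A + 5)/3 = (5 + A)/3 = 5/3 + A/3)
N(1) + √(((-8 + 1) + 5) + Z)*(-9) = (5/3 + (⅓)*1) + √(((-8 + 1) + 5) + 18)*(-9) = (5/3 + ⅓) + √((-7 + 5) + 18)*(-9) = 2 + √(-2 + 18)*(-9) = 2 + √16*(-9) = 2 + 4*(-9) = 2 - 36 = -34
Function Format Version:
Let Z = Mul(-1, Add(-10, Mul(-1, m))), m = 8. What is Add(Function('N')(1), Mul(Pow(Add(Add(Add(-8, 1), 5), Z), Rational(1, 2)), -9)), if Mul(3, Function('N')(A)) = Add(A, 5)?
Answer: -34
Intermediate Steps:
Z = 18 (Z = Mul(-1, Add(-10, Mul(-1, 8))) = Mul(-1, Add(-10, -8)) = Mul(-1, -18) = 18)
Function('N')(A) = Add(Rational(5, 3), Mul(Rational(1, 3), A)) (Function('N')(A) = Mul(Rational(1, 3), Add(A, 5)) = Mul(Rational(1, 3), Add(5, A)) = Add(Rational(5, 3), Mul(Rational(1, 3), A)))
Add(Function('N')(1), Mul(Pow(Add(Add(Add(-8, 1), 5), Z), Rational(1, 2)), -9)) = Add(Add(Rational(5, 3), Mul(Rational(1, 3), 1)), Mul(Pow(Add(Add(Add(-8, 1), 5), 18), Rational(1, 2)), -9)) = Add(Add(Rational(5, 3), Rational(1, 3)), Mul(Pow(Add(Add(-7, 5), 18), Rational(1, 2)), -9)) = Add(2, Mul(Pow(Add(-2, 18), Rational(1, 2)), -9)) = Add(2, Mul(Pow(16, Rational(1, 2)), -9)) = Add(2, Mul(4, -9)) = Add(2, -36) = -34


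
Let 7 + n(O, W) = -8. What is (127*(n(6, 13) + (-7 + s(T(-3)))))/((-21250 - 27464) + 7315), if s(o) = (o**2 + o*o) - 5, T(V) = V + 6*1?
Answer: 1143/41399 ≈ 0.027609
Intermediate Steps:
T(V) = 6 + V (T(V) = V + 6 = 6 + V)
s(o) = -5 + 2*o**2 (s(o) = (o**2 + o**2) - 5 = 2*o**2 - 5 = -5 + 2*o**2)
n(O, W) = -15 (n(O, W) = -7 - 8 = -15)
(127*(n(6, 13) + (-7 + s(T(-3)))))/((-21250 - 27464) + 7315) = (127*(-15 + (-7 + (-5 + 2*(6 - 3)**2))))/((-21250 - 27464) + 7315) = (127*(-15 + (-7 + (-5 + 2*3**2))))/(-48714 + 7315) = (127*(-15 + (-7 + (-5 + 2*9))))/(-41399) = (127*(-15 + (-7 + (-5 + 18))))*(-1/41399) = (127*(-15 + (-7 + 13)))*(-1/41399) = (127*(-15 + 6))*(-1/41399) = (127*(-9))*(-1/41399) = -1143*(-1/41399) = 1143/41399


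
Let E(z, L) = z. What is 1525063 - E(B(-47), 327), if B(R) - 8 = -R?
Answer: 1525008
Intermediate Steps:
B(R) = 8 - R
1525063 - E(B(-47), 327) = 1525063 - (8 - 1*(-47)) = 1525063 - (8 + 47) = 1525063 - 1*55 = 1525063 - 55 = 1525008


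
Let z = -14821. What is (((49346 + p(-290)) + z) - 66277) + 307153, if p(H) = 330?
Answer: 275731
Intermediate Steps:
(((49346 + p(-290)) + z) - 66277) + 307153 = (((49346 + 330) - 14821) - 66277) + 307153 = ((49676 - 14821) - 66277) + 307153 = (34855 - 66277) + 307153 = -31422 + 307153 = 275731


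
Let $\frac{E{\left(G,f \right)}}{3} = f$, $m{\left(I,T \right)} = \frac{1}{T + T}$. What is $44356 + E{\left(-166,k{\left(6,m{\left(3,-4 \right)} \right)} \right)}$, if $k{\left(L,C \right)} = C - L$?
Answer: $\frac{354701}{8} \approx 44338.0$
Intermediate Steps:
$m{\left(I,T \right)} = \frac{1}{2 T}$
$E{\left(G,f \right)} = 3 f$
$44356 + E{\left(-166,k{\left(6,m{\left(3,-4 \right)} \right)} \right)} = 44356 + 3 \left(\frac{1}{2 \left(-4\right)} - 6\right) = 44356 + 3 \left(\frac{1}{2} \left(- \frac{1}{4}\right) - 6\right) = 44356 + 3 \left(- \frac{1}{8} - 6\right) = 44356 + 3 \left(- \frac{49}{8}\right) = 44356 - \frac{147}{8} = \frac{354701}{8}$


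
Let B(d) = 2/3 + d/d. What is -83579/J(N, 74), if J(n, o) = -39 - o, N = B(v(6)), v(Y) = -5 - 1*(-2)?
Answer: 83579/113 ≈ 739.64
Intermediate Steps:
v(Y) = -3 (v(Y) = -5 + 2 = -3)
B(d) = 5/3 (B(d) = 2*(1/3) + 1 = 2/3 + 1 = 5/3)
N = 5/3 ≈ 1.6667
-83579/J(N, 74) = -83579/(-39 - 1*74) = -83579/(-39 - 74) = -83579/(-113) = -83579*(-1/113) = 83579/113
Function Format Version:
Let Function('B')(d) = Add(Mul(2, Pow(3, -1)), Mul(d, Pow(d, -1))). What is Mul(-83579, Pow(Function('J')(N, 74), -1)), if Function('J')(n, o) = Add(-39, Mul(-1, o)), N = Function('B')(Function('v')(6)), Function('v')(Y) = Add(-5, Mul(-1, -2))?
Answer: Rational(83579, 113) ≈ 739.64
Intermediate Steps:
Function('v')(Y) = -3 (Function('v')(Y) = Add(-5, 2) = -3)
Function('B')(d) = Rational(5, 3) (Function('B')(d) = Add(Mul(2, Rational(1, 3)), 1) = Add(Rational(2, 3), 1) = Rational(5, 3))
N = Rational(5, 3) ≈ 1.6667
Mul(-83579, Pow(Function('J')(N, 74), -1)) = Mul(-83579, Pow(Add(-39, Mul(-1, 74)), -1)) = Mul(-83579, Pow(Add(-39, -74), -1)) = Mul(-83579, Pow(-113, -1)) = Mul(-83579, Rational(-1, 113)) = Rational(83579, 113)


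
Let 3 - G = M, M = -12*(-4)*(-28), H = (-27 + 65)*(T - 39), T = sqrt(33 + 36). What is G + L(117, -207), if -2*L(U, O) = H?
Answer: 2088 - 19*sqrt(69) ≈ 1930.2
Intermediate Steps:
T = sqrt(69) ≈ 8.3066
H = -1482 + 38*sqrt(69) (H = (-27 + 65)*(sqrt(69) - 39) = 38*(-39 + sqrt(69)) = -1482 + 38*sqrt(69) ≈ -1166.3)
L(U, O) = 741 - 19*sqrt(69) (L(U, O) = -(-1482 + 38*sqrt(69))/2 = 741 - 19*sqrt(69))
M = -1344 (M = 48*(-28) = -1344)
G = 1347 (G = 3 - 1*(-1344) = 3 + 1344 = 1347)
G + L(117, -207) = 1347 + (741 - 19*sqrt(69)) = 2088 - 19*sqrt(69)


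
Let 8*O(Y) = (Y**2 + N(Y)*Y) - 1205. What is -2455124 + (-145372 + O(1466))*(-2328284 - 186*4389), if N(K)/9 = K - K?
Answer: -1548704727521/4 ≈ -3.8718e+11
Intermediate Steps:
N(K) = 0 (N(K) = 9*(K - K) = 9*0 = 0)
O(Y) = -1205/8 + Y**2/8 (O(Y) = ((Y**2 + 0*Y) - 1205)/8 = ((Y**2 + 0) - 1205)/8 = (Y**2 - 1205)/8 = (-1205 + Y**2)/8 = -1205/8 + Y**2/8)
-2455124 + (-145372 + O(1466))*(-2328284 - 186*4389) = -2455124 + (-145372 + (-1205/8 + (1/8)*1466**2))*(-2328284 - 186*4389) = -2455124 + (-145372 + (-1205/8 + (1/8)*2149156))*(-2328284 - 816354) = -2455124 + (-145372 + (-1205/8 + 537289/2))*(-3144638) = -2455124 + (-145372 + 2147951/8)*(-3144638) = -2455124 + (984975/8)*(-3144638) = -2455124 - 1548694907025/4 = -1548704727521/4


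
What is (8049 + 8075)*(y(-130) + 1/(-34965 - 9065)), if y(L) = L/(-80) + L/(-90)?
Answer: 19611939649/396270 ≈ 49491.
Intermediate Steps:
y(L) = -17*L/720 (y(L) = L*(-1/80) + L*(-1/90) = -L/80 - L/90 = -17*L/720)
(8049 + 8075)*(y(-130) + 1/(-34965 - 9065)) = (8049 + 8075)*(-17/720*(-130) + 1/(-34965 - 9065)) = 16124*(221/72 + 1/(-44030)) = 16124*(221/72 - 1/44030) = 16124*(4865279/1585080) = 19611939649/396270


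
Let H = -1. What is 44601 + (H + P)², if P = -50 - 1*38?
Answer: 52522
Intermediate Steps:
P = -88 (P = -50 - 38 = -88)
44601 + (H + P)² = 44601 + (-1 - 88)² = 44601 + (-89)² = 44601 + 7921 = 52522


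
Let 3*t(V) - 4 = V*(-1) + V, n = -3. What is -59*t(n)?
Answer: -236/3 ≈ -78.667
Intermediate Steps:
t(V) = 4/3 (t(V) = 4/3 + (V*(-1) + V)/3 = 4/3 + (-V + V)/3 = 4/3 + (⅓)*0 = 4/3 + 0 = 4/3)
-59*t(n) = -59*4/3 = -236/3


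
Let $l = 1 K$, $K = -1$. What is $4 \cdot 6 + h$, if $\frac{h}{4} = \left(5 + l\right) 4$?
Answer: $88$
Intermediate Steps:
$l = -1$ ($l = 1 \left(-1\right) = -1$)
$h = 64$ ($h = 4 \left(5 - 1\right) 4 = 4 \cdot 4 \cdot 4 = 4 \cdot 16 = 64$)
$4 \cdot 6 + h = 4 \cdot 6 + 64 = 24 + 64 = 88$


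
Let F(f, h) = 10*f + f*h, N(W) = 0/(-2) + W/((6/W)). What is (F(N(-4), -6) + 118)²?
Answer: 148996/9 ≈ 16555.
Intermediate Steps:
N(W) = W²/6 (N(W) = 0*(-½) + W*(W/6) = 0 + W²/6 = W²/6)
(F(N(-4), -6) + 118)² = (((⅙)*(-4)²)*(10 - 6) + 118)² = (((⅙)*16)*4 + 118)² = ((8/3)*4 + 118)² = (32/3 + 118)² = (386/3)² = 148996/9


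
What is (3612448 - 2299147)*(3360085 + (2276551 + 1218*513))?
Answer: 8223194812470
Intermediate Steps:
(3612448 - 2299147)*(3360085 + (2276551 + 1218*513)) = 1313301*(3360085 + (2276551 + 624834)) = 1313301*(3360085 + 2901385) = 1313301*6261470 = 8223194812470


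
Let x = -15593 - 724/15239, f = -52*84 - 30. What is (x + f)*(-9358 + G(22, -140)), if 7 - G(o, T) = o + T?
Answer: 401824872787/2177 ≈ 1.8458e+8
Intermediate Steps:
f = -4398 (f = -4368 - 30 = -4398)
G(o, T) = 7 - T - o (G(o, T) = 7 - (o + T) = 7 - (T + o) = 7 + (-T - o) = 7 - T - o)
x = -237622451/15239 (x = -15593 - 724/15239 = -237622451/15239 ≈ -15593.)
(x + f)*(-9358 + G(22, -140)) = (-237622451/15239 - 4398)*(-9358 + (7 - 1*(-140) - 1*22)) = -304643573*(-9358 + (7 + 140 - 22))/15239 = -304643573*(-9358 + 125)/15239 = -304643573/15239*(-9233) = 401824872787/2177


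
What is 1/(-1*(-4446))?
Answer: 1/4446 ≈ 0.00022492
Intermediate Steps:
1/(-1*(-4446)) = 1/4446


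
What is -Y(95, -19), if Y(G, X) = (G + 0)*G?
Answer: -9025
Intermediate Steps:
Y(G, X) = G**2 (Y(G, X) = G*G = G**2)
-Y(95, -19) = -1*95**2 = -1*9025 = -9025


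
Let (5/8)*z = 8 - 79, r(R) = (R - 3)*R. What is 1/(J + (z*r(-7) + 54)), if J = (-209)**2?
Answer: 1/35783 ≈ 2.7946e-5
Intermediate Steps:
r(R) = R*(-3 + R) (r(R) = (-3 + R)*R = R*(-3 + R))
J = 43681
z = -568/5 (z = 8*(8 - 79)/5 = (8/5)*(-71) = -568/5 ≈ -113.60)
1/(J + (z*r(-7) + 54)) = 1/(43681 + (-(-3976)*(-3 - 7)/5 + 54)) = 1/(43681 + (-(-3976)*(-10)/5 + 54)) = 1/(43681 + (-568/5*70 + 54)) = 1/(43681 + (-7952 + 54)) = 1/(43681 - 7898) = 1/35783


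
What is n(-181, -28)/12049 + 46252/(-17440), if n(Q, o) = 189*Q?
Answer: -288473827/52533640 ≈ -5.4912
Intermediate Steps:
n(-181, -28)/12049 + 46252/(-17440) = (189*(-181))/12049 + 46252/(-17440) = -34209*1/12049 + 46252*(-1/17440) = -34209/12049 - 11563/4360 = -288473827/52533640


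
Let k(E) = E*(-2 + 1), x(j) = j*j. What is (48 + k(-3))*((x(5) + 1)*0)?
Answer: 0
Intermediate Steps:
x(j) = j²
k(E) = -E (k(E) = E*(-1) = -E)
(48 + k(-3))*((x(5) + 1)*0) = (48 - 1*(-3))*((5² + 1)*0) = (48 + 3)*((25 + 1)*0) = 51*(26*0) = 51*0 = 0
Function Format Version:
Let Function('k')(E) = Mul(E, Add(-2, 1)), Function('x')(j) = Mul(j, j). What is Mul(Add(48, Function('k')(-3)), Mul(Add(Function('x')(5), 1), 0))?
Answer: 0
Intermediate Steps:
Function('x')(j) = Pow(j, 2)
Function('k')(E) = Mul(-1, E) (Function('k')(E) = Mul(E, -1) = Mul(-1, E))
Mul(Add(48, Function('k')(-3)), Mul(Add(Function('x')(5), 1), 0)) = Mul(Add(48, Mul(-1, -3)), Mul(Add(Pow(5, 2), 1), 0)) = Mul(Add(48, 3), Mul(Add(25, 1), 0)) = Mul(51, Mul(26, 0)) = Mul(51, 0) = 0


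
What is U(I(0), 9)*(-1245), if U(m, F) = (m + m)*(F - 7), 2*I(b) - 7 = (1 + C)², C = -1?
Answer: -17430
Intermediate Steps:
I(b) = 7/2 (I(b) = 7/2 + (1 - 1)²/2 = 7/2 + (½)*0² = 7/2 + (½)*0 = 7/2 + 0 = 7/2)
U(m, F) = 2*m*(-7 + F) (U(m, F) = (2*m)*(-7 + F) = 2*m*(-7 + F))
U(I(0), 9)*(-1245) = (2*(7/2)*(-7 + 9))*(-1245) = (2*(7/2)*2)*(-1245) = 14*(-1245) = -17430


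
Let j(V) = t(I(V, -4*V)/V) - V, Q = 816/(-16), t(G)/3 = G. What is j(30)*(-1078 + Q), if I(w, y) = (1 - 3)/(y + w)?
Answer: 15240371/450 ≈ 33868.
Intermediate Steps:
I(w, y) = -2/(w + y)
t(G) = 3*G
Q = -51 (Q = 816*(-1/16) = -51)
j(V) = -V + 2/V² (j(V) = 3*((-2/(V - 4*V))/V) - V = 3*((-2*(-1/(3*V)))/V) - V = 3*((-(-2)/(3*V))/V) - V = 3*((2/(3*V))/V) - V = 3*(2/(3*V²)) - V = 2/V² - V = -V + 2/V²)
j(30)*(-1078 + Q) = (-1*30 + 2/30²)*(-1078 - 51) = (-30 + 2*(1/900))*(-1129) = (-30 + 1/450)*(-1129) = -13499/450*(-1129) = 15240371/450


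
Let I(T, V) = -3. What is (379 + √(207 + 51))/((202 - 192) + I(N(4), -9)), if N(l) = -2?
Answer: 379/7 + √258/7 ≈ 56.438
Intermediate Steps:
(379 + √(207 + 51))/((202 - 192) + I(N(4), -9)) = (379 + √(207 + 51))/((202 - 192) - 3) = (379 + √258)/(10 - 3) = (379 + √258)/7 = 379/7 + √258/7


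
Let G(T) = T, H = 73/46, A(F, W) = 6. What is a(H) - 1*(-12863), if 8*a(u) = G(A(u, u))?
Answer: 51455/4 ≈ 12864.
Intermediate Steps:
H = 73/46 (H = 73*(1/46) = 73/46 ≈ 1.5870)
a(u) = ¾ (a(u) = (⅛)*6 = ¾)
a(H) - 1*(-12863) = ¾ - 1*(-12863) = ¾ + 12863 = 51455/4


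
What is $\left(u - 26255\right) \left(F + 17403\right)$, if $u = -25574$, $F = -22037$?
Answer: $240175586$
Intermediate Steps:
$\left(u - 26255\right) \left(F + 17403\right) = \left(-25574 - 26255\right) \left(-22037 + 17403\right) = \left(-51829\right) \left(-4634\right) = 240175586$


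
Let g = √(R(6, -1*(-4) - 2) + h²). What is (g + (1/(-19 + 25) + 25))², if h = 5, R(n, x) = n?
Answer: 23917/36 + 151*√31/3 ≈ 944.61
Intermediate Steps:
g = √31 (g = √(6 + 5²) = √(6 + 25) = √31 ≈ 5.5678)
(g + (1/(-19 + 25) + 25))² = (√31 + (1/(-19 + 25) + 25))² = (√31 + (1/6 + 25))² = (√31 + (⅙ + 25))² = (√31 + 151/6)² = (151/6 + √31)²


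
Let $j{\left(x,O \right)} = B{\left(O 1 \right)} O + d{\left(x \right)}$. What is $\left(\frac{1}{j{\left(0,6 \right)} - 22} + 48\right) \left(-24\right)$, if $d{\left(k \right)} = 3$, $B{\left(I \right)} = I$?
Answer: $- \frac{19608}{17} \approx -1153.4$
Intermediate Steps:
$j{\left(x,O \right)} = 3 + O^{2}$ ($j{\left(x,O \right)} = O 1 O + 3 = O O + 3 = O^{2} + 3 = 3 + O^{2}$)
$\left(\frac{1}{j{\left(0,6 \right)} - 22} + 48\right) \left(-24\right) = \left(\frac{1}{\left(3 + 6^{2}\right) - 22} + 48\right) \left(-24\right) = \left(\frac{1}{\left(3 + 36\right) - 22} + 48\right) \left(-24\right) = \left(\frac{1}{39 - 22} + 48\right) \left(-24\right) = \left(\frac{1}{17} + 48\right) \left(-24\right) = \frac{817}{17} \left(-24\right) = - \frac{19608}{17}$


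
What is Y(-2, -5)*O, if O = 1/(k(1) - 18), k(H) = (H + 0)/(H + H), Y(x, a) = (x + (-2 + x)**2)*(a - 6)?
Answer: 44/5 ≈ 8.8000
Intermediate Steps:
Y(x, a) = (-6 + a)*(x + (-2 + x)**2) (Y(x, a) = (x + (-2 + x)**2)*(-6 + a) = (-6 + a)*(x + (-2 + x)**2))
k(H) = 1/2 (k(H) = H/((2*H)) = H*(1/(2*H)) = 1/2)
O = -2/35 (O = 1/(1/2 - 18) = 1/(-35/2) = -2/35 ≈ -0.057143)
Y(-2, -5)*O = (-6*(-2) - 6*(-2 - 2)**2 - 5*(-2) - 5*(-2 - 2)**2)*(-2/35) = (12 - 6*(-4)**2 + 10 - 5*(-4)**2)*(-2/35) = (12 - 6*16 + 10 - 5*16)*(-2/35) = (12 - 96 + 10 - 80)*(-2/35) = -154*(-2/35) = 44/5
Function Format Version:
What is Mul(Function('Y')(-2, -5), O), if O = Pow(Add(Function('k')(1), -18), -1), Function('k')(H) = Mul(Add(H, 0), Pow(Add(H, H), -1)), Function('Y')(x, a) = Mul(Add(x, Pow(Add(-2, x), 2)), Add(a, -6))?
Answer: Rational(44, 5) ≈ 8.8000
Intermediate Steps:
Function('Y')(x, a) = Mul(Add(-6, a), Add(x, Pow(Add(-2, x), 2))) (Function('Y')(x, a) = Mul(Add(x, Pow(Add(-2, x), 2)), Add(-6, a)) = Mul(Add(-6, a), Add(x, Pow(Add(-2, x), 2))))
Function('k')(H) = Rational(1, 2) (Function('k')(H) = Mul(H, Pow(Mul(2, H), -1)) = Mul(H, Mul(Rational(1, 2), Pow(H, -1))) = Rational(1, 2))
O = Rational(-2, 35) (O = Pow(Add(Rational(1, 2), -18), -1) = Pow(Rational(-35, 2), -1) = Rational(-2, 35) ≈ -0.057143)
Mul(Function('Y')(-2, -5), O) = Mul(Add(Mul(-6, -2), Mul(-6, Pow(Add(-2, -2), 2)), Mul(-5, -2), Mul(-5, Pow(Add(-2, -2), 2))), Rational(-2, 35)) = Mul(Add(12, Mul(-6, Pow(-4, 2)), 10, Mul(-5, Pow(-4, 2))), Rational(-2, 35)) = Mul(Add(12, Mul(-6, 16), 10, Mul(-5, 16)), Rational(-2, 35)) = Mul(Add(12, -96, 10, -80), Rational(-2, 35)) = Mul(-154, Rational(-2, 35)) = Rational(44, 5)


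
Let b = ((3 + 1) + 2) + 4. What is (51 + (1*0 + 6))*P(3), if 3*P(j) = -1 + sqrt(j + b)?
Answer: -19 + 19*sqrt(13) ≈ 49.505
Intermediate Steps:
b = 10 (b = (4 + 2) + 4 = 6 + 4 = 10)
P(j) = -1/3 + sqrt(10 + j)/3 (P(j) = (-1 + sqrt(j + 10))/3 = (-1 + sqrt(10 + j))/3 = -1/3 + sqrt(10 + j)/3)
(51 + (1*0 + 6))*P(3) = (51 + (1*0 + 6))*(-1/3 + sqrt(10 + 3)/3) = (51 + (0 + 6))*(-1/3 + sqrt(13)/3) = (51 + 6)*(-1/3 + sqrt(13)/3) = 57*(-1/3 + sqrt(13)/3) = -19 + 19*sqrt(13)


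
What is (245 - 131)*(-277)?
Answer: -31578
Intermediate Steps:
(245 - 131)*(-277) = 114*(-277) = -31578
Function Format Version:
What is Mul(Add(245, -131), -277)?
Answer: -31578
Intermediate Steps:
Mul(Add(245, -131), -277) = Mul(114, -277) = -31578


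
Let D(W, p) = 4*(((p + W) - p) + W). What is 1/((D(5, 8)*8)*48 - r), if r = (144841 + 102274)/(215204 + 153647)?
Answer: 368851/5665304245 ≈ 6.5107e-5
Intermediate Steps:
D(W, p) = 8*W (D(W, p) = 4*(((W + p) - p) + W) = 4*(W + W) = 4*(2*W) = 8*W)
r = 247115/368851 ≈ 0.66996
1/((D(5, 8)*8)*48 - r) = 1/(((8*5)*8)*48 - 1*247115/368851) = 1/((40*8)*48 - 247115/368851) = 1/(320*48 - 247115/368851) = 1/(15360 - 247115/368851) = 1/(5665304245/368851) = 368851/5665304245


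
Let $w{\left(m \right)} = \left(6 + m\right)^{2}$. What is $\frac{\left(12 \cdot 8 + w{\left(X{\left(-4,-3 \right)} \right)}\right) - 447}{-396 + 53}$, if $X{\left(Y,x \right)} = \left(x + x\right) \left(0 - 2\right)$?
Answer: $\frac{27}{343} \approx 0.078717$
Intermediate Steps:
$X{\left(Y,x \right)} = - 4 x$ ($X{\left(Y,x \right)} = 2 x \left(-2\right) = - 4 x$)
$\frac{\left(12 \cdot 8 + w{\left(X{\left(-4,-3 \right)} \right)}\right) - 447}{-396 + 53} = \frac{\left(12 \cdot 8 + \left(6 - -12\right)^{2}\right) - 447}{-396 + 53} = \frac{\left(96 + \left(6 + 12\right)^{2}\right) - 447}{-343} = \left(\left(96 + 18^{2}\right) - 447\right) \left(- \frac{1}{343}\right) = \left(\left(96 + 324\right) - 447\right) \left(- \frac{1}{343}\right) = \left(420 - 447\right) \left(- \frac{1}{343}\right) = \left(-27\right) \left(- \frac{1}{343}\right) = \frac{27}{343}$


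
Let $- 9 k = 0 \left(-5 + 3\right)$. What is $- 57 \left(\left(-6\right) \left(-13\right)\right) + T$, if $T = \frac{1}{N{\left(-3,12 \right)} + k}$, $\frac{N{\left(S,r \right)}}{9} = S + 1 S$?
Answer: $- \frac{240085}{54} \approx -4446.0$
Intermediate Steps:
$N{\left(S,r \right)} = 18 S$ ($N{\left(S,r \right)} = 9 \left(S + 1 S\right) = 9 \left(S + S\right) = 9 \cdot 2 S = 18 S$)
$k = 0$ ($k = - \frac{0 \left(-5 + 3\right)}{9} = - \frac{0 \left(-2\right)}{9} = \left(- \frac{1}{9}\right) 0 = 0$)
$T = - \frac{1}{54}$ ($T = \frac{1}{18 \left(-3\right) + 0} = \frac{1}{-54 + 0} = \frac{1}{-54} = - \frac{1}{54} \approx -0.018519$)
$- 57 \left(\left(-6\right) \left(-13\right)\right) + T = - 57 \left(\left(-6\right) \left(-13\right)\right) - \frac{1}{54} = \left(-57\right) 78 - \frac{1}{54} = -4446 - \frac{1}{54} = - \frac{240085}{54}$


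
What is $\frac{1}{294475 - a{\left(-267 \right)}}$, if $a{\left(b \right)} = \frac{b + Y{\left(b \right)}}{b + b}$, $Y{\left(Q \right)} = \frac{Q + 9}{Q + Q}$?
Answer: $\frac{23763}{6997597565} \approx 3.3959 \cdot 10^{-6}$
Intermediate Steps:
$Y{\left(Q \right)} = \frac{9 + Q}{2 Q}$
$a{\left(b \right)} = \frac{b + \frac{9 + b}{2 b}}{2 b}$ ($a{\left(b \right)} = \frac{b + \frac{9 + b}{2 b}}{b + b} = \frac{b + \frac{9 + b}{2 b}}{2 b}$)
$\frac{1}{294475 - a{\left(-267 \right)}} = \frac{1}{294475 - \frac{9 - 267 + 2 \left(-267\right)^{2}}{4 \cdot 71289}} = \frac{1}{294475 - \frac{1}{4} \cdot \frac{1}{71289} \left(9 - 267 + 2 \cdot 71289\right)} = \frac{1}{294475 - \frac{1}{4} \cdot \frac{1}{71289} \left(9 - 267 + 142578\right)} = \frac{1}{294475 - \frac{1}{4} \cdot \frac{1}{71289} \cdot 142320} = \frac{1}{294475 - \frac{11860}{23763}} = \frac{1}{\frac{6997597565}{23763}} = \frac{23763}{6997597565}$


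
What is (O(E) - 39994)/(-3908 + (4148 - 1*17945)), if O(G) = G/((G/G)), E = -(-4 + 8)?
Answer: 39998/17705 ≈ 2.2591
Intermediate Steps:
E = -4 (E = -1*4 = -4)
O(G) = G (O(G) = G/1 = G*1 = G)
(O(E) - 39994)/(-3908 + (4148 - 1*17945)) = (-4 - 39994)/(-3908 + (4148 - 1*17945)) = -39998/(-3908 + (4148 - 17945)) = -39998/(-3908 - 13797) = -39998/(-17705) = -39998*(-1/17705) = 39998/17705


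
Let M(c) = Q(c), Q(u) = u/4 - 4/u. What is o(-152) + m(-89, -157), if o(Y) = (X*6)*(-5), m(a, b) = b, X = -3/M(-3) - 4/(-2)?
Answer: -439/7 ≈ -62.714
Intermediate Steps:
Q(u) = -4/u + u/4 (Q(u) = u*(¼) - 4/u = u/4 - 4/u = -4/u + u/4)
M(c) = -4/c + c/4
X = -22/7 (X = -3/(-4/(-3) + (¼)*(-3)) - 4/(-2) = -3/(-4*(-⅓) - ¾) - 4*(-½) = -3/(4/3 - ¾) + 2 = -3/7/12 + 2 = -3*12/7 + 2 = -36/7 + 2 = -22/7 ≈ -3.1429)
o(Y) = 660/7 (o(Y) = -22/7*6*(-5) = -132/7*(-5) = 660/7)
o(-152) + m(-89, -157) = 660/7 - 157 = -439/7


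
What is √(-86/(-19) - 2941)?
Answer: I*√1060067/19 ≈ 54.189*I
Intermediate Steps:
√(-86/(-19) - 2941) = √(-1/19*(-86) - 2941) = √(86/19 - 2941) = √(-55793/19) = I*√1060067/19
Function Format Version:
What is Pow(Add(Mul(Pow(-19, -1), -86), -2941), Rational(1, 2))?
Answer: Mul(Rational(1, 19), I, Pow(1060067, Rational(1, 2))) ≈ Mul(54.189, I)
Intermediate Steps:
Pow(Add(Mul(Pow(-19, -1), -86), -2941), Rational(1, 2)) = Pow(Add(Mul(Rational(-1, 19), -86), -2941), Rational(1, 2)) = Pow(Add(Rational(86, 19), -2941), Rational(1, 2)) = Pow(Rational(-55793, 19), Rational(1, 2)) = Mul(Rational(1, 19), I, Pow(1060067, Rational(1, 2)))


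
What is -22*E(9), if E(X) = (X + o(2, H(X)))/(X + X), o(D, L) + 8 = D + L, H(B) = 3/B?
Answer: -110/27 ≈ -4.0741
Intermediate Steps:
o(D, L) = -8 + D + L (o(D, L) = -8 + (D + L) = -8 + D + L)
E(X) = (-6 + X + 3/X)/(2*X) (E(X) = (X + (-8 + 2 + 3/X))/(X + X) = (X + (-6 + 3/X))/((2*X)) = (-6 + X + 3/X)*(1/(2*X)) = (-6 + X + 3/X)/(2*X))
-22*E(9) = -11*(3 + 9² - 6*9)/9² = -11*(3 + 81 - 54)/81 = -11*30/81 = -22*5/27 = -110/27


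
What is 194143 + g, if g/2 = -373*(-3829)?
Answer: 3050577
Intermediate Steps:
g = 2856434 (g = 2*(-373*(-3829)) = 2*1428217 = 2856434)
194143 + g = 194143 + 2856434 = 3050577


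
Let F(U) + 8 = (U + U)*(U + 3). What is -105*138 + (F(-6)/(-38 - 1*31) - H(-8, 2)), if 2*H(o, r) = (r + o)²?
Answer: -1001080/69 ≈ -14508.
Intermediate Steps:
F(U) = -8 + 2*U*(3 + U) (F(U) = -8 + (U + U)*(U + 3) = -8 + (2*U)*(3 + U) = -8 + 2*U*(3 + U))
H(o, r) = (o + r)²/2 (H(o, r) = (r + o)²/2 = (o + r)²/2)
-105*138 + (F(-6)/(-38 - 1*31) - H(-8, 2)) = -105*138 + ((-8 + 2*(-6)² + 6*(-6))/(-38 - 1*31) - (-8 + 2)²/2) = -14490 + ((-8 + 2*36 - 36)/(-38 - 31) - (-6)²/2) = -14490 + ((-8 + 72 - 36)/(-69) - 36/2) = -14490 + (28*(-1/69) - 1*18) = -14490 + (-28/69 - 18) = -14490 - 1270/69 = -1001080/69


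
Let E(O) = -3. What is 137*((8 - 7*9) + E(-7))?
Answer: -7946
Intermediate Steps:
137*((8 - 7*9) + E(-7)) = 137*((8 - 7*9) - 3) = 137*((8 - 63) - 3) = 137*(-55 - 3) = 137*(-58) = -7946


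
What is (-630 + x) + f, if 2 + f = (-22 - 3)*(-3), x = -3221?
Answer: -3778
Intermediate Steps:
f = 73 (f = -2 + (-22 - 3)*(-3) = -2 - 25*(-3) = -2 + 75 = 73)
(-630 + x) + f = (-630 - 3221) + 73 = -3851 + 73 = -3778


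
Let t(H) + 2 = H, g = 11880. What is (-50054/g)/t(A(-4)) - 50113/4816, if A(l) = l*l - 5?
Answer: -99984679/9195120 ≈ -10.874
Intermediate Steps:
A(l) = -5 + l² (A(l) = l² - 5 = -5 + l²)
t(H) = -2 + H
(-50054/g)/t(A(-4)) - 50113/4816 = (-50054/11880)/(-2 + (-5 + (-4)²)) - 50113/4816 = (-50054*1/11880)/(-2 + (-5 + 16)) - 50113*1/4816 = -25027/(5940*(-2 + 11)) - 7159/688 = -25027/5940/9 - 7159/688 = -25027/5940*⅑ - 7159/688 = -25027/53460 - 7159/688 = -99984679/9195120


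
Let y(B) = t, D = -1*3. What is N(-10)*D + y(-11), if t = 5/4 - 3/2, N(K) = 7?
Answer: -85/4 ≈ -21.250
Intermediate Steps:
D = -3
t = -¼ (t = 5*(¼) - 3*½ = 5/4 - 3/2 = -¼ ≈ -0.25000)
y(B) = -¼
N(-10)*D + y(-11) = 7*(-3) - ¼ = -21 - ¼ = -85/4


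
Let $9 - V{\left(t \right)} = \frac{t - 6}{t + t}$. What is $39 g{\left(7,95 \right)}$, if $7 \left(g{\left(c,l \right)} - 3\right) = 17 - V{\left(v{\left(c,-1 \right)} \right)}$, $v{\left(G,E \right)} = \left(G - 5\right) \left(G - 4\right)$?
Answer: $\frac{1131}{7} \approx 161.57$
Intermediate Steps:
$v{\left(G,E \right)} = \left(-5 + G\right) \left(-4 + G\right)$
$V{\left(t \right)} = 9 - \frac{-6 + t}{2 t}$ ($V{\left(t \right)} = 9 - \frac{t - 6}{t + t} = 9 - \frac{-6 + t}{2 t}$)
$g{\left(c,l \right)} = \frac{59}{14} - \frac{3}{7 \left(20 + c^{2} - 9 c\right)}$ ($g{\left(c,l \right)} = 3 + \frac{17 - \left(\frac{17}{2} + \frac{3}{20 + c^{2} - 9 c}\right)}{7} = 3 + \frac{\frac{17}{2} - \frac{3}{20 + c^{2} - 9 c}}{7} = 3 + \left(\frac{17}{14} - \frac{3}{7 \left(20 + c^{2} - 9 c\right)}\right) = \frac{59}{14} - \frac{3}{7 \left(20 + c^{2} - 9 c\right)}$)
$39 g{\left(7,95 \right)} = 39 \frac{1174 - 3717 + 59 \cdot 7^{2}}{14 \left(20 + 7^{2} - 63\right)} = 39 \frac{1174 - 3717 + 59 \cdot 49}{14 \left(20 + 49 - 63\right)} = 39 \frac{1174 - 3717 + 2891}{14 \cdot 6} = 39 \cdot \frac{1}{14} \cdot \frac{1}{6} \cdot 348 = 39 \cdot \frac{29}{7} = \frac{1131}{7}$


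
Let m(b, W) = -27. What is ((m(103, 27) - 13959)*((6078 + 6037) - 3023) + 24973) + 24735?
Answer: -127111004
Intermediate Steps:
((m(103, 27) - 13959)*((6078 + 6037) - 3023) + 24973) + 24735 = ((-27 - 13959)*((6078 + 6037) - 3023) + 24973) + 24735 = (-13986*(12115 - 3023) + 24973) + 24735 = (-13986*9092 + 24973) + 24735 = (-127160712 + 24973) + 24735 = -127135739 + 24735 = -127111004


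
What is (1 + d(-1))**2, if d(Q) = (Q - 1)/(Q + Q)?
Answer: 4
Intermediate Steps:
d(Q) = (-1 + Q)/(2*Q) (d(Q) = (-1 + Q)/((2*Q)) = (-1 + Q)*(1/(2*Q)) = (-1 + Q)/(2*Q))
(1 + d(-1))**2 = (1 + (1/2)*(-1 - 1)/(-1))**2 = (1 + (1/2)*(-1)*(-2))**2 = (1 + 1)**2 = 2**2 = 4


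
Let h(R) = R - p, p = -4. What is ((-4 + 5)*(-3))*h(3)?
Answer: -21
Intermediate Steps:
h(R) = 4 + R (h(R) = R - 1*(-4) = R + 4 = 4 + R)
((-4 + 5)*(-3))*h(3) = ((-4 + 5)*(-3))*(4 + 3) = (1*(-3))*7 = -3*7 = -21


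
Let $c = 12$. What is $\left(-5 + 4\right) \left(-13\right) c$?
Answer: $156$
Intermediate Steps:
$\left(-5 + 4\right) \left(-13\right) c = \left(-5 + 4\right) \left(-13\right) 12 = \left(-1\right) \left(-13\right) 12 = 13 \cdot 12 = 156$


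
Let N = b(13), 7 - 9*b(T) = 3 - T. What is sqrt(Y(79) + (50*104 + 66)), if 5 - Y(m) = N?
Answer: sqrt(47422)/3 ≈ 72.589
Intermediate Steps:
b(T) = 4/9 + T/9 (b(T) = 7/9 - (3 - T)/9 = 7/9 + (-1/3 + T/9) = 4/9 + T/9)
N = 17/9 (N = 4/9 + (1/9)*13 = 4/9 + 13/9 = 17/9 ≈ 1.8889)
Y(m) = 28/9 (Y(m) = 5 - 1*17/9 = 5 - 17/9 = 28/9)
sqrt(Y(79) + (50*104 + 66)) = sqrt(28/9 + (50*104 + 66)) = sqrt(28/9 + (5200 + 66)) = sqrt(28/9 + 5266) = sqrt(47422/9) = sqrt(47422)/3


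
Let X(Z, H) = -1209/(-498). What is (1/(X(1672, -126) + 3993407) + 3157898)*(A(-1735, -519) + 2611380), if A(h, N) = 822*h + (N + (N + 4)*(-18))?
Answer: 833141775520097125432/220968655 ≈ 3.7704e+12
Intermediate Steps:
A(h, N) = -72 - 17*N + 822*h (A(h, N) = 822*h + (N + (4 + N)*(-18)) = 822*h + (N + (-72 - 18*N)) = 822*h + (-72 - 17*N) = -72 - 17*N + 822*h)
X(Z, H) = 403/166 (X(Z, H) = -1209*(-1/498) = 403/166)
(1/(X(1672, -126) + 3993407) + 3157898)*(A(-1735, -519) + 2611380) = (1/(403/166 + 3993407) + 3157898)*((-72 - 17*(-519) + 822*(-1735)) + 2611380) = (1/(662905965/166) + 3157898)*((-72 + 8823 - 1426170) + 2611380) = (166/662905965 + 3157898)*(-1417419 + 2611380) = (2093389421061736/662905965)*1193961 = 833141775520097125432/220968655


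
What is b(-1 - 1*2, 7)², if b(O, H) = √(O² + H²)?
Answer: 58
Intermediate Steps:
b(O, H) = √(H² + O²)
b(-1 - 1*2, 7)² = (√(7² + (-1 - 1*2)²))² = (√(49 + (-1 - 2)²))² = (√(49 + (-3)²))² = (√(49 + 9))² = (√58)² = 58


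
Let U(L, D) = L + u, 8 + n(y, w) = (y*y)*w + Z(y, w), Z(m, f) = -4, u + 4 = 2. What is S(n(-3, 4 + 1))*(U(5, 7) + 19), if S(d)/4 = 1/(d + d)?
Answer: 4/3 ≈ 1.3333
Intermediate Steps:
u = -2 (u = -4 + 2 = -2)
n(y, w) = -12 + w*y² (n(y, w) = -8 + ((y*y)*w - 4) = -8 + (y²*w - 4) = -8 + (w*y² - 4) = -8 + (-4 + w*y²) = -12 + w*y²)
U(L, D) = -2 + L (U(L, D) = L - 2 = -2 + L)
S(d) = 2/d (S(d) = 4/(d + d) = 4/((2*d)) = 4*(1/(2*d)) = 2/d)
S(n(-3, 4 + 1))*(U(5, 7) + 19) = (2/(-12 + (4 + 1)*(-3)²))*((-2 + 5) + 19) = (2/(-12 + 5*9))*(3 + 19) = (2/(-12 + 45))*22 = (2/33)*22 = 4/3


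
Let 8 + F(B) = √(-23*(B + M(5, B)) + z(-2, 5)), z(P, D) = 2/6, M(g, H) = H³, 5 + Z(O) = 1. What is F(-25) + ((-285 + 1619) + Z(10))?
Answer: 1322 + √3239553/3 ≈ 1922.0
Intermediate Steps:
Z(O) = -4 (Z(O) = -5 + 1 = -4)
z(P, D) = ⅓ (z(P, D) = 2*(⅙) = ⅓)
F(B) = -8 + √(⅓ - 23*B - 23*B³) (F(B) = -8 + √(-23*(B + B³) + ⅓) = -8 + √((-23*B - 23*B³) + ⅓) = -8 + √(⅓ - 23*B - 23*B³))
F(-25) + ((-285 + 1619) + Z(10)) = (-8 + √(3 - 207*(-25) - 207*(-25)³)/3) + ((-285 + 1619) - 4) = (-8 + √(3 + 5175 - 207*(-15625))/3) + (1334 - 4) = (-8 + √(3 + 5175 + 3234375)/3) + 1330 = (-8 + √3239553/3) + 1330 = 1322 + √3239553/3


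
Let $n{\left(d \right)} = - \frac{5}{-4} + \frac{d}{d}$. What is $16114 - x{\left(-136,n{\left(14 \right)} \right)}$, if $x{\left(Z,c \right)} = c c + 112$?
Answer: $\frac{255951}{16} \approx 15997.0$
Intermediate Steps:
$n{\left(d \right)} = \frac{9}{4}$ ($n{\left(d \right)} = \left(-5\right) \left(- \frac{1}{4}\right) + 1 = \frac{5}{4} + 1 = \frac{9}{4}$)
$x{\left(Z,c \right)} = 112 + c^{2}$ ($x{\left(Z,c \right)} = c^{2} + 112 = 112 + c^{2}$)
$16114 - x{\left(-136,n{\left(14 \right)} \right)} = 16114 - \left(112 + \left(\frac{9}{4}\right)^{2}\right) = 16114 - \left(112 + \frac{81}{16}\right) = 16114 - \frac{1873}{16} = \frac{255951}{16}$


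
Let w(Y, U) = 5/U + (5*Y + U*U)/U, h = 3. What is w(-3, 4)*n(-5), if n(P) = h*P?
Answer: -45/2 ≈ -22.500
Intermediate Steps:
w(Y, U) = 5/U + (U² + 5*Y)/U (w(Y, U) = 5/U + (5*Y + U²)/U = 5/U + (U² + 5*Y)/U)
n(P) = 3*P
w(-3, 4)*n(-5) = ((5 + 4² + 5*(-3))/4)*(3*(-5)) = ((5 + 16 - 15)/4)*(-15) = ((¼)*6)*(-15) = (3/2)*(-15) = -45/2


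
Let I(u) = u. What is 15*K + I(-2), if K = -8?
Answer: -122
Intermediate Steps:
15*K + I(-2) = 15*(-8) - 2 = -120 - 2 = -122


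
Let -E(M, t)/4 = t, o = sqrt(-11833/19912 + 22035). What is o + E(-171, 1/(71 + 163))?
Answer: -2/117 + 7*sqrt(44573325614)/9956 ≈ 148.42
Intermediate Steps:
o = 7*sqrt(44573325614)/9956 (o = sqrt(-11833*1/19912 + 22035) = sqrt(-11833/19912 + 22035) = sqrt(438749087/19912) = 7*sqrt(44573325614)/9956 ≈ 148.44)
E(M, t) = -4*t
o + E(-171, 1/(71 + 163)) = 7*sqrt(44573325614)/9956 - 4/(71 + 163) = 7*sqrt(44573325614)/9956 - 4/234 = 7*sqrt(44573325614)/9956 - 4*1/234 = 7*sqrt(44573325614)/9956 - 2/117 = -2/117 + 7*sqrt(44573325614)/9956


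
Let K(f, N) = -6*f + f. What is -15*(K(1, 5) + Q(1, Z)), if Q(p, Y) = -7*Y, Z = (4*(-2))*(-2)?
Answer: 1755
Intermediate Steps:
Z = 16 (Z = -8*(-2) = 16)
K(f, N) = -5*f
-15*(K(1, 5) + Q(1, Z)) = -15*(-5*1 - 7*16) = -15*(-5 - 112) = -15*(-117) = 1755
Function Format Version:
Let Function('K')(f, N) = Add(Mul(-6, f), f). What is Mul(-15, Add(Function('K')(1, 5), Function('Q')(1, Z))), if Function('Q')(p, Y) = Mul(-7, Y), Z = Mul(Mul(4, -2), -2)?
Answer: 1755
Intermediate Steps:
Z = 16 (Z = Mul(-8, -2) = 16)
Function('K')(f, N) = Mul(-5, f)
Mul(-15, Add(Function('K')(1, 5), Function('Q')(1, Z))) = Mul(-15, Add(Mul(-5, 1), Mul(-7, 16))) = Mul(-15, Add(-5, -112)) = Mul(-15, -117) = 1755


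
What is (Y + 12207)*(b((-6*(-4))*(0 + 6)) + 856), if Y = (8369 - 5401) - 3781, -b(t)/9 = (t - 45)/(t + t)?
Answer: 155488221/16 ≈ 9.7180e+6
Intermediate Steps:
b(t) = -9*(-45 + t)/(2*t) (b(t) = -9*(t - 45)/(t + t) = -9*(-45 + t)/(2*t))
Y = -813 (Y = 2968 - 3781 = -813)
(Y + 12207)*(b((-6*(-4))*(0 + 6)) + 856) = (-813 + 12207)*(9*(45 - (-6*(-4))*(0 + 6))/(2*(((-6*(-4))*(0 + 6)))) + 856) = 11394*(9*(45 - 24*6)/(2*((24*6))) + 856) = 11394*((9/2)*(45 - 1*144)/144 + 856) = 11394*((9/2)*(1/144)*(45 - 144) + 856) = 11394*((9/2)*(1/144)*(-99) + 856) = 11394*(-99/32 + 856) = 11394*(27293/32) = 155488221/16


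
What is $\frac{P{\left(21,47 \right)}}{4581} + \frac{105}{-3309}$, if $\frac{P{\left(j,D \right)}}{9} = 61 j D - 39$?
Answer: $\frac{66347489}{561427} \approx 118.18$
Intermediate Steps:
$P{\left(j,D \right)} = -351 + 549 D j$ ($P{\left(j,D \right)} = 9 \left(61 j D - 39\right) = 9 \left(61 D j - 39\right) = 9 \left(-39 + 61 D j\right) = -351 + 549 D j$)
$\frac{P{\left(21,47 \right)}}{4581} + \frac{105}{-3309} = \frac{-351 + 549 \cdot 47 \cdot 21}{4581} + \frac{105}{-3309} = \left(-351 + 541863\right) \frac{1}{4581} + 105 \left(- \frac{1}{3309}\right) = 541512 \cdot \frac{1}{4581} - \frac{35}{1103} = \frac{60168}{509} - \frac{35}{1103} = \frac{66347489}{561427}$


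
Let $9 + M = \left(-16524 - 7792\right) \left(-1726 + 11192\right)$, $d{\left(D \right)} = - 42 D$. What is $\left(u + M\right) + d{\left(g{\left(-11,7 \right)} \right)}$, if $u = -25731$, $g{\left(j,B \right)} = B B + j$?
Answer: $-230202592$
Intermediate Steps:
$g{\left(j,B \right)} = j + B^{2}$ ($g{\left(j,B \right)} = B^{2} + j = j + B^{2}$)
$M = -230175265$ ($M = -9 + \left(-16524 - 7792\right) \left(-1726 + 11192\right) = -9 - 230175256 = -230175265$)
$\left(u + M\right) + d{\left(g{\left(-11,7 \right)} \right)} = \left(-25731 - 230175265\right) - 42 \left(-11 + 7^{2}\right) = -230200996 - 42 \left(-11 + 49\right) = -230200996 - 1596 = -230202592$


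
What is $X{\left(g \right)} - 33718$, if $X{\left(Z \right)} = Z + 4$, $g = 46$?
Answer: $-33668$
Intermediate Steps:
$X{\left(Z \right)} = 4 + Z$
$X{\left(g \right)} - 33718 = \left(4 + 46\right) - 33718 = 50 - 33718 = -33668$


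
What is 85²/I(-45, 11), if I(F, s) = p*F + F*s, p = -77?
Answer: 1445/594 ≈ 2.4327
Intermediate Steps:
I(F, s) = -77*F + F*s
85²/I(-45, 11) = 85²/((-45*(-77 + 11))) = 7225/((-45*(-66))) = 7225/2970 = 7225*(1/2970) = 1445/594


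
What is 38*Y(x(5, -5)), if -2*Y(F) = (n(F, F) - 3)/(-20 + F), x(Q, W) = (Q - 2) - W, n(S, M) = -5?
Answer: -38/3 ≈ -12.667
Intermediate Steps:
x(Q, W) = -2 + Q - W (x(Q, W) = (-2 + Q) - W = -2 + Q - W)
Y(F) = 4/(-20 + F) (Y(F) = -(-5 - 3)/(2*(-20 + F)) = -(-4)/(-20 + F) = 4/(-20 + F))
38*Y(x(5, -5)) = 38*(4/(-20 + (-2 + 5 - 1*(-5)))) = 38*(4/(-20 + (-2 + 5 + 5))) = 38*(4/(-20 + 8)) = 38*(4/(-12)) = 38*(4*(-1/12)) = 38*(-⅓) = -38/3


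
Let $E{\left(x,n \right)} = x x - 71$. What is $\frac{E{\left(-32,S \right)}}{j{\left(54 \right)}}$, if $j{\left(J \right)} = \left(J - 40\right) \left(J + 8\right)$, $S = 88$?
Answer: $\frac{953}{868} \approx 1.0979$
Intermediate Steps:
$E{\left(x,n \right)} = -71 + x^{2}$ ($E{\left(x,n \right)} = x^{2} - 71 = -71 + x^{2}$)
$j{\left(J \right)} = \left(-40 + J\right) \left(8 + J\right)$
$\frac{E{\left(-32,S \right)}}{j{\left(54 \right)}} = \frac{-71 + \left(-32\right)^{2}}{-320 + 54^{2} - 1728} = \frac{-71 + 1024}{-320 + 2916 - 1728} = \frac{953}{868}$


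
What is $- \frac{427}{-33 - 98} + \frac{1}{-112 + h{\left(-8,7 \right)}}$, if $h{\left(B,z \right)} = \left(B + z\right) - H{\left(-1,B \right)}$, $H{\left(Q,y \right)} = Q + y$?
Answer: $\frac{44277}{13624} \approx 3.2499$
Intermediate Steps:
$h{\left(B,z \right)} = 1 + z$ ($h{\left(B,z \right)} = \left(B + z\right) - \left(-1 + B\right) = 1 + z$)
$- \frac{427}{-33 - 98} + \frac{1}{-112 + h{\left(-8,7 \right)}} = - \frac{427}{-33 - 98} + \frac{1}{-112 + \left(1 + 7\right)} = - \frac{427}{-131} + \frac{1}{-112 + 8} = \left(-427\right) \left(- \frac{1}{131}\right) + \frac{1}{-104} = \frac{427}{131} - \frac{1}{104} = \frac{44277}{13624}$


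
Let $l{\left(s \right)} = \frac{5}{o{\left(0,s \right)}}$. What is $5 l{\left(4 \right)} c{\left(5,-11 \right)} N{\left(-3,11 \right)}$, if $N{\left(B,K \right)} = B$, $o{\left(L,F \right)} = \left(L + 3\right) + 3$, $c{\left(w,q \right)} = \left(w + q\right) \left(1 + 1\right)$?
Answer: $150$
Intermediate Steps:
$c{\left(w,q \right)} = 2 q + 2 w$ ($c{\left(w,q \right)} = \left(q + w\right) 2 = 2 q + 2 w$)
$o{\left(L,F \right)} = 6 + L$ ($o{\left(L,F \right)} = \left(3 + L\right) + 3 = 6 + L$)
$l{\left(s \right)} = \frac{5}{6}$ ($l{\left(s \right)} = \frac{5}{6 + 0} = \frac{5}{6}$)
$5 l{\left(4 \right)} c{\left(5,-11 \right)} N{\left(-3,11 \right)} = 5 \cdot \frac{5}{6} \left(2 \left(-11\right) + 2 \cdot 5\right) \left(-3\right) = \frac{25 \left(-22 + 10\right)}{6} \left(-3\right) = \frac{25}{6} \left(-12\right) \left(-3\right) = \left(-50\right) \left(-3\right) = 150$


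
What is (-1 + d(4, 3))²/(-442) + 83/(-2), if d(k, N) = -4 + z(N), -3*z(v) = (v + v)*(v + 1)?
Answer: -712/17 ≈ -41.882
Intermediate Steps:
z(v) = -2*v*(1 + v)/3 (z(v) = -(v + v)*(v + 1)/3 = -2*v*(1 + v)/3)
d(k, N) = -4 - 2*N*(1 + N)/3
(-1 + d(4, 3))²/(-442) + 83/(-2) = (-1 + (-4 - ⅔*3*(1 + 3)))²/(-442) + 83/(-2) = (-1 + (-4 - ⅔*3*4))²*(-1/442) + 83*(-½) = (-1 + (-4 - 8))²*(-1/442) - 83/2 = (-1 - 12)²*(-1/442) - 83/2 = (-13)²*(-1/442) - 83/2 = 169*(-1/442) - 83/2 = -13/34 - 83/2 = -712/17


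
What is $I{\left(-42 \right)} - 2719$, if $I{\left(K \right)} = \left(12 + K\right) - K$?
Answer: $-2707$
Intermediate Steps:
$I{\left(K \right)} = 12$
$I{\left(-42 \right)} - 2719 = 12 - 2719 = -2707$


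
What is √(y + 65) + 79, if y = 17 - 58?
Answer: 79 + 2*√6 ≈ 83.899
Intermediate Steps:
y = -41
√(y + 65) + 79 = √(-41 + 65) + 79 = √24 + 79 = 2*√6 + 79 = 79 + 2*√6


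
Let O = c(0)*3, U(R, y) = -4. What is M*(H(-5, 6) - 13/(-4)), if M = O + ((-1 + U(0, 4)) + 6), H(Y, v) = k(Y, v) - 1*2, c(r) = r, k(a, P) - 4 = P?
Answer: 45/4 ≈ 11.250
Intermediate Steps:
k(a, P) = 4 + P
H(Y, v) = 2 + v (H(Y, v) = (4 + v) - 1*2 = (4 + v) - 2 = 2 + v)
O = 0 (O = 0*3 = 0)
M = 1 (M = 0 + ((-1 - 4) + 6) = 0 + (-5 + 6) = 0 + 1 = 1)
M*(H(-5, 6) - 13/(-4)) = 1*((2 + 6) - 13/(-4)) = 1*(8 - 13*(-¼)) = 1*(8 + 13/4) = 1*(45/4) = 45/4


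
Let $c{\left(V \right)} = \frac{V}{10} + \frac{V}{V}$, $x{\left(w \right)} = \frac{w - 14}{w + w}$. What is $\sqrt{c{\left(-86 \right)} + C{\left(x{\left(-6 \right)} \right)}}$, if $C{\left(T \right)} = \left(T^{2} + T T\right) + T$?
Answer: $\frac{i \sqrt{85}}{15} \approx 0.61464 i$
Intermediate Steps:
$x{\left(w \right)} = \frac{-14 + w}{2 w}$
$c{\left(V \right)} = 1 + \frac{V}{10}$ ($c{\left(V \right)} = V \frac{1}{10} + 1 = \frac{V}{10} + 1 = 1 + \frac{V}{10}$)
$C{\left(T \right)} = T + 2 T^{2}$ ($C{\left(T \right)} = \left(T^{2} + T^{2}\right) + T = 2 T^{2} + T = T + 2 T^{2}$)
$\sqrt{c{\left(-86 \right)} + C{\left(x{\left(-6 \right)} \right)}} = \sqrt{\left(1 + \frac{1}{10} \left(-86\right)\right) + \frac{-14 - 6}{2 \left(-6\right)} \left(1 + 2 \frac{-14 - 6}{2 \left(-6\right)}\right)} = \sqrt{\left(1 - \frac{43}{5}\right) + \frac{1}{2} \left(- \frac{1}{6}\right) \left(-20\right) \left(1 + 2 \cdot \frac{1}{2} \left(- \frac{1}{6}\right) \left(-20\right)\right)} = \sqrt{- \frac{38}{5} + \frac{5 \left(1 + 2 \cdot \frac{5}{3}\right)}{3}} = \sqrt{- \frac{38}{5} + \frac{5 \left(1 + \frac{10}{3}\right)}{3}} = \sqrt{- \frac{38}{5} + \frac{5}{3} \cdot \frac{13}{3}} = \sqrt{- \frac{38}{5} + \frac{65}{9}} = \sqrt{- \frac{17}{45}} = \frac{i \sqrt{85}}{15}$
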